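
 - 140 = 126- 266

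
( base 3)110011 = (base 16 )148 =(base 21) fd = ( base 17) 125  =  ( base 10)328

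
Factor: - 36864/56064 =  -2^4*3^1*73^(  -  1) = - 48/73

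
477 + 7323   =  7800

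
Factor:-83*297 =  - 24651  =  -3^3*11^1*83^1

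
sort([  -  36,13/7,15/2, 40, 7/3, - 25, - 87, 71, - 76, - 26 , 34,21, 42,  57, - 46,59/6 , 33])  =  [ - 87, - 76,  -  46, - 36, - 26 ,-25 , 13/7,7/3 , 15/2,59/6, 21,  33, 34,40,42,57,71 ]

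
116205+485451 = 601656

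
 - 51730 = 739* (-70 ) 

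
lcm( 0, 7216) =0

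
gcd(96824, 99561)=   7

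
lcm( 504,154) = 5544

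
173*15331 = 2652263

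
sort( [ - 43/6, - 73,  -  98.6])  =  [ - 98.6, - 73, - 43/6 ]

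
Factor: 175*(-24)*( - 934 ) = 2^4*3^1*5^2*7^1 * 467^1  =  3922800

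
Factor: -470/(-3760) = 2^( - 3)= 1/8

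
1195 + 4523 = 5718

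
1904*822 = 1565088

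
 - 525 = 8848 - 9373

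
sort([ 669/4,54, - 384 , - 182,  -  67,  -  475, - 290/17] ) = [ - 475,-384,  -  182,-67 ,  -  290/17,54, 669/4]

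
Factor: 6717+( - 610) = 31^1  *  197^1 = 6107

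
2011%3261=2011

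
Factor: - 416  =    -  2^5 * 13^1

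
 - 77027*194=-14943238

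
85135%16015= 5060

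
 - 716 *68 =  - 48688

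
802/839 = 802/839 = 0.96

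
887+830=1717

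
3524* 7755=27328620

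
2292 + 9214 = 11506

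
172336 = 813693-641357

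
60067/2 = 60067/2 = 30033.50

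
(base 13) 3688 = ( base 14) 2B53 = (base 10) 7717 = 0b1111000100101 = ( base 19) 1273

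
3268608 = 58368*56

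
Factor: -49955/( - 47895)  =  97/93 =3^ (  -  1 )*31^ ( - 1 )*97^1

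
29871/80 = 29871/80= 373.39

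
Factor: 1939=7^1*277^1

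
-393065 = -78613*5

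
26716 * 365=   9751340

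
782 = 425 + 357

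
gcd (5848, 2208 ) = 8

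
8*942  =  7536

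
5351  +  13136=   18487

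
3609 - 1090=2519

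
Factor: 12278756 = 2^2*7^1*438527^1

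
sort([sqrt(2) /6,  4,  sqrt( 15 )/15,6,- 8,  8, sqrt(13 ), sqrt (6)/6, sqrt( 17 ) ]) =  [ -8,sqrt( 2 ) /6,sqrt( 15) /15,sqrt(6) /6, sqrt(13), 4, sqrt(17 ) , 6,8] 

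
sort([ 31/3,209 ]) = [31/3, 209 ]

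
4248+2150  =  6398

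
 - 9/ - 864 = 1/96 = 0.01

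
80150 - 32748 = 47402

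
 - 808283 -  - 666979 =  - 141304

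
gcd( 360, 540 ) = 180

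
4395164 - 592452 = 3802712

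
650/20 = 32 + 1/2 =32.50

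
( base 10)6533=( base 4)1212011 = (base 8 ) 14605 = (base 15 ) 1E08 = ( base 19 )i1g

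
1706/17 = 100 + 6/17 = 100.35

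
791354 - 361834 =429520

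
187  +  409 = 596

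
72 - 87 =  - 15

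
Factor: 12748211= 7^1* 443^1 * 4111^1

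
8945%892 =25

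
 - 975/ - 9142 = 975/9142 = 0.11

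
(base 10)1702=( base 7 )4651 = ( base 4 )122212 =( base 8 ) 3246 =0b11010100110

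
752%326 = 100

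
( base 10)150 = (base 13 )b7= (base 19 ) 7H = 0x96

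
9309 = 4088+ 5221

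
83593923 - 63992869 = 19601054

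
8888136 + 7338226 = 16226362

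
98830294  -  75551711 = 23278583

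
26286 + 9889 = 36175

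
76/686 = 38/343= 0.11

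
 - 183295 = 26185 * ( - 7 ) 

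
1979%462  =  131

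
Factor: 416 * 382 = 2^6*13^1*191^1=158912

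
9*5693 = 51237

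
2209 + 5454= 7663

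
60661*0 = 0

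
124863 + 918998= 1043861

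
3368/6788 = 842/1697 = 0.50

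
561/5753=51/523 = 0.10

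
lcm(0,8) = 0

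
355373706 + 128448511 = 483822217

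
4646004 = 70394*66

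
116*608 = 70528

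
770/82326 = 385/41163 = 0.01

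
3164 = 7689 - 4525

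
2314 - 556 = 1758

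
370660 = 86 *4310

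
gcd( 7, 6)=1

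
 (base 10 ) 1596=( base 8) 3074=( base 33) 1FC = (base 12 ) b10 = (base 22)36c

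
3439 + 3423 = 6862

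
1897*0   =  0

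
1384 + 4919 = 6303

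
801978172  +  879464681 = 1681442853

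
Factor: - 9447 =  -  3^1 * 47^1 * 67^1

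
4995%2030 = 935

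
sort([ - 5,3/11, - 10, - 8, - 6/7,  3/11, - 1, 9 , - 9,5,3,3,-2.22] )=[ - 10, - 9, - 8, - 5,- 2.22, - 1,-6/7,3/11, 3/11,3,  3,5,9] 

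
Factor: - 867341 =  - 79^1*10979^1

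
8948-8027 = 921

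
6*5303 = 31818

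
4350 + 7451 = 11801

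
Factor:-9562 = -2^1*7^1*683^1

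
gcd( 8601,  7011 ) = 3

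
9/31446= 1/3494= 0.00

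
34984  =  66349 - 31365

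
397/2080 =397/2080=0.19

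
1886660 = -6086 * ( - 310)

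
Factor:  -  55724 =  - 2^2*13931^1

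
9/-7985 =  - 9/7985 = - 0.00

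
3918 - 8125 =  - 4207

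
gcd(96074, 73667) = 11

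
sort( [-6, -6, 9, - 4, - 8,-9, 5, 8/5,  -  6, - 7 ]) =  [ - 9, - 8, - 7, - 6,-6, - 6, - 4,8/5, 5, 9]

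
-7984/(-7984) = 1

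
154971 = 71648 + 83323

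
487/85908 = 487/85908 = 0.01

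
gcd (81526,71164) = 2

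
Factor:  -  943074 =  - 2^1*3^2*11^2*433^1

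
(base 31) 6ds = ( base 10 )6197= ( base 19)H33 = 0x1835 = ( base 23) bga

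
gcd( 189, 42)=21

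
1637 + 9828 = 11465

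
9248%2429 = 1961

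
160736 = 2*80368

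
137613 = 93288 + 44325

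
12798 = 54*237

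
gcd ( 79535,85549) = 1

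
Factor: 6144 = 2^11*3^1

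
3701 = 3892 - 191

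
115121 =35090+80031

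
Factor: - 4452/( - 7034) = 2226/3517 = 2^1 * 3^1*7^1*53^1*3517^( - 1 )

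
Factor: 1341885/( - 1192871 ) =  - 3^1*5^1*53^( - 1 )*71^( - 1 )*317^(-1 )*89459^1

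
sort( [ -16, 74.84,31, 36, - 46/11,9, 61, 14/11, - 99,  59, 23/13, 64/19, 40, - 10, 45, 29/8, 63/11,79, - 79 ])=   [ - 99,  -  79, - 16, - 10, - 46/11, 14/11,23/13, 64/19, 29/8, 63/11,9, 31, 36, 40, 45,59,61 , 74.84, 79]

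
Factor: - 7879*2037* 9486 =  - 152245775178 = - 2^1*3^3 * 7^1*17^1 * 31^1*97^1*7879^1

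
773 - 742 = 31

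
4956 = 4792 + 164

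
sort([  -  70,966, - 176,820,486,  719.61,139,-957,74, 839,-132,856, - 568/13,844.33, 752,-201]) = [-957 , - 201, - 176, - 132,-70, - 568/13,74, 139, 486, 719.61,752,  820,  839, 844.33,856,966 ] 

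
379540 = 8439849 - 8060309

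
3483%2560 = 923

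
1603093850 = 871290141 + 731803709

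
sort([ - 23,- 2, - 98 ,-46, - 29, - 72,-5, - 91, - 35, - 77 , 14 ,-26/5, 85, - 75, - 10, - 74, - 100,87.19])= [ - 100, - 98, - 91, - 77, - 75, - 74, - 72, - 46 , - 35, - 29, - 23, - 10, - 26/5, - 5, - 2, 14,85, 87.19]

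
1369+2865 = 4234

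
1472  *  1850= 2723200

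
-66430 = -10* 6643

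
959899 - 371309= 588590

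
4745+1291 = 6036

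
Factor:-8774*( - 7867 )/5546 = 34512529/2773 = 41^1*47^ ( - 1)*59^(-1)*107^1 * 7867^1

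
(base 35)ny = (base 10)839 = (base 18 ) 2AB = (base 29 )sr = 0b1101000111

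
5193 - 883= 4310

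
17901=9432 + 8469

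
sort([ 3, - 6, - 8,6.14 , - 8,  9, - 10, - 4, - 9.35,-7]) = [ - 10, - 9.35, - 8 , - 8, - 7, - 6, - 4, 3,6.14, 9 ]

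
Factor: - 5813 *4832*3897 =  - 2^5*3^2*151^1*433^1*5813^1=- 109460557152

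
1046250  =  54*19375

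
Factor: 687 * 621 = 3^4*23^1*229^1 = 426627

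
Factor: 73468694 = 2^1*13^2*217363^1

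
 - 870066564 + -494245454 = -1364312018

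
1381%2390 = 1381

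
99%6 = 3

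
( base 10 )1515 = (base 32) 1FB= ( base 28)1Q3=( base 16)5EB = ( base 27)223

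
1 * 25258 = 25258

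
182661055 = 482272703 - 299611648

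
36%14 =8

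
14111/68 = 207 + 35/68=207.51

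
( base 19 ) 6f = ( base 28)4h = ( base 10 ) 129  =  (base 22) 5J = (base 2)10000001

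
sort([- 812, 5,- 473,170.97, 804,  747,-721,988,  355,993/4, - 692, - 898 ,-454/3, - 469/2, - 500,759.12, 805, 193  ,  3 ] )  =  [ - 898, - 812, - 721, - 692 ,-500, - 473,-469/2,  -  454/3,3, 5, 170.97, 193,993/4,355, 747,  759.12, 804,805 , 988 ]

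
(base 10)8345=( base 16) 2099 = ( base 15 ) 2715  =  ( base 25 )d8k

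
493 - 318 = 175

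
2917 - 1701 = 1216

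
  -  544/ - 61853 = 544/61853 = 0.01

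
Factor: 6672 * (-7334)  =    -  2^5*3^1*19^1*139^1*193^1 = - 48932448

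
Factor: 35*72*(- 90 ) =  - 2^4*3^4*5^2*7^1=- 226800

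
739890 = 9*82210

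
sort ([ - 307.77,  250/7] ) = [ - 307.77,250/7 ]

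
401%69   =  56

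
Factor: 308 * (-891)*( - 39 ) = 10702692 = 2^2*3^5*7^1*11^2*13^1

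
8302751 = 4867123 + 3435628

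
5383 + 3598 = 8981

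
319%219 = 100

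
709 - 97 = 612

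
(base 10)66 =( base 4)1002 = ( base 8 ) 102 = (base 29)28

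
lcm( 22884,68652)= 68652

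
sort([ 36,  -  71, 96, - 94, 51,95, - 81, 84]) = [-94, - 81, - 71,  36, 51, 84, 95  ,  96 ] 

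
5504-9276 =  - 3772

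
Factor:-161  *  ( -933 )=150213 =3^1*7^1*23^1*311^1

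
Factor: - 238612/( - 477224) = 2^(-1 )  =  1/2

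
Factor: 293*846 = 247878 = 2^1*3^2 * 47^1 * 293^1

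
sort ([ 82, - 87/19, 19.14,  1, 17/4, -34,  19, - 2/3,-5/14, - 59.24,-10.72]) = [  -  59.24, - 34 , -10.72,-87/19, - 2/3, - 5/14 , 1,17/4,19,19.14,  82]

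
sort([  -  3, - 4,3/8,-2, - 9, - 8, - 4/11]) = [ - 9, - 8, - 4, - 3,-2, - 4/11, 3/8 ] 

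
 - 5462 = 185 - 5647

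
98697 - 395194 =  - 296497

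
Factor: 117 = 3^2 * 13^1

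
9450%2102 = 1042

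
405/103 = 3 + 96/103  =  3.93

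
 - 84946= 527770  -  612716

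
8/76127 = 8/76127 = 0.00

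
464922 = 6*77487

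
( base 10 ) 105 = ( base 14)77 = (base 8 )151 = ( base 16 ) 69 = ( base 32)39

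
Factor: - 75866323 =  - 13^1 * 5835871^1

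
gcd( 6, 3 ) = 3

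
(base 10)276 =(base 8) 424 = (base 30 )96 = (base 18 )f6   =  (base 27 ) a6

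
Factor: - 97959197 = -7^1*71^1*197101^1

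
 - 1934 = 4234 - 6168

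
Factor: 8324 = 2^2  *  2081^1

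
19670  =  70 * 281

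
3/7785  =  1/2595 = 0.00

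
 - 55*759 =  - 41745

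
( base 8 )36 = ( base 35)U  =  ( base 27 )13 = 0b11110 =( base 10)30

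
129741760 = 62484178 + 67257582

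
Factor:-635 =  - 5^1 * 127^1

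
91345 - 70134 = 21211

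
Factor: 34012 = 2^2 * 11^1*773^1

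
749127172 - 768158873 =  - 19031701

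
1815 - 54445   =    -  52630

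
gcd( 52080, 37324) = 868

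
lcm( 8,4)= 8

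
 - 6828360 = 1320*(  -  5173)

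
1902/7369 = 1902/7369 = 0.26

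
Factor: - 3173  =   - 19^1*167^1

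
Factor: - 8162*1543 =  - 12593966 = - 2^1*7^1*11^1*53^1*1543^1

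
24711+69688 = 94399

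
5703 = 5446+257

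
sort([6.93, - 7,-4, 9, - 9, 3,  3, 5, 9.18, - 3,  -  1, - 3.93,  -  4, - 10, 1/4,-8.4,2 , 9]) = [ - 10, - 9, - 8.4, - 7, -4, - 4,- 3.93, - 3,-1,1/4,2, 3,3,5, 6.93, 9,  9,9.18]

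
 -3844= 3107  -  6951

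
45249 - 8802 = 36447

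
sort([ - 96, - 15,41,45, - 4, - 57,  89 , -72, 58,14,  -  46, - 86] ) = [ -96,- 86,  -  72,-57, - 46, - 15, - 4, 14,41,45,58, 89]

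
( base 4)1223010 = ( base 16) 1AC4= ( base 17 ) 16c1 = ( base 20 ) H2C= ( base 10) 6852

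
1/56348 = 1/56348 = 0.00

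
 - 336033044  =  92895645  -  428928689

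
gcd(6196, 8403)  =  1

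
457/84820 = 457/84820= 0.01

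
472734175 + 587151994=1059886169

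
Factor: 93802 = 2^1*46901^1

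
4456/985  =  4 + 516/985 = 4.52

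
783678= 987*794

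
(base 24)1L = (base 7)63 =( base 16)2d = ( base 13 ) 36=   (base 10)45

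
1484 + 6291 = 7775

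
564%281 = 2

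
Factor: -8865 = - 3^2 *5^1 * 197^1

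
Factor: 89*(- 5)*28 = -2^2*5^1*7^1*89^1 = - 12460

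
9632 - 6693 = 2939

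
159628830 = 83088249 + 76540581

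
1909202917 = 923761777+985441140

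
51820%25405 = 1010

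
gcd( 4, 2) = 2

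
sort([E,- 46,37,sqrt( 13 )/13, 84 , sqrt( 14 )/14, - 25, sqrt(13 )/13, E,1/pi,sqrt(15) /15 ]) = [ - 46, - 25,sqrt( 15 )/15, sqrt( 14)/14,sqrt (13 )/13,sqrt( 13)/13,1/pi, E,E,37,84]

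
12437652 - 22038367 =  - 9600715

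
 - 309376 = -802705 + 493329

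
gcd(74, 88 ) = 2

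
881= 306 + 575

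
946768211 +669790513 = 1616558724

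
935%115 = 15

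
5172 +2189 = 7361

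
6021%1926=243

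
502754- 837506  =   - 334752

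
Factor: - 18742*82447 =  - 1545221674 = - 2^1*29^1*2843^1 *9371^1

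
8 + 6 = 14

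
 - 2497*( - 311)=776567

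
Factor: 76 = 2^2 * 19^1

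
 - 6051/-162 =37 +19/54 = 37.35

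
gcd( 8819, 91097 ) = 1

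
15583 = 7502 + 8081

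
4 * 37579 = 150316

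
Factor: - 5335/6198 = -2^(-1)*3^( - 1)*5^1 * 11^1*97^1*1033^( - 1)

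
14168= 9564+4604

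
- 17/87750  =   - 17/87750 = - 0.00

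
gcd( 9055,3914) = 1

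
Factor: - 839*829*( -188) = 2^2*47^1*829^1* 839^1 = 130759828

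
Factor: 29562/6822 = 13/3 = 3^( - 1 )*13^1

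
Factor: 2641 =19^1 *139^1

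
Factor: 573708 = 2^2*3^1*47809^1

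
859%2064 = 859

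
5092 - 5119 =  - 27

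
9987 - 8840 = 1147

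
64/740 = 16/185 = 0.09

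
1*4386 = 4386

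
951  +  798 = 1749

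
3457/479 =7 + 104/479 = 7.22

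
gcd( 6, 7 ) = 1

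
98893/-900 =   -  110 + 107/900 = - 109.88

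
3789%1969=1820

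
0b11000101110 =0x62E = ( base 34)1ci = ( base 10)1582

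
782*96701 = 75620182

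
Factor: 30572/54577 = 2^2*7643^1 * 54577^ ( - 1 ) 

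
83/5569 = 83/5569 = 0.01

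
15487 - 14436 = 1051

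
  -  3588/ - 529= 156/23 =6.78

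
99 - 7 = 92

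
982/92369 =982/92369 = 0.01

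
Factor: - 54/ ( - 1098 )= 3/61=3^1*61^(-1)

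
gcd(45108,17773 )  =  7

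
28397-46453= - 18056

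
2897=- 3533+6430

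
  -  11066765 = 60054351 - 71121116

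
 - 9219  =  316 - 9535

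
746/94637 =746/94637 = 0.01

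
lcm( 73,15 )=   1095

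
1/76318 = 1/76318 =0.00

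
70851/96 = 23617/32= 738.03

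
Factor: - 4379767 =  - 7^3*113^2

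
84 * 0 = 0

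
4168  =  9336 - 5168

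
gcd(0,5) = 5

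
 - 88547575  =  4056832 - 92604407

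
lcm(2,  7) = 14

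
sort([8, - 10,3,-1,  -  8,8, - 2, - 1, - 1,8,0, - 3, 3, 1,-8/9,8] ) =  [ - 10, - 8, - 3 ,- 2, -1,  -  1 , - 1,-8/9,  0,1,3,3, 8,8,8,  8]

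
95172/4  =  23793 = 23793.00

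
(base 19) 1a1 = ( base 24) N0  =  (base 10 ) 552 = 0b1000101000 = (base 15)26C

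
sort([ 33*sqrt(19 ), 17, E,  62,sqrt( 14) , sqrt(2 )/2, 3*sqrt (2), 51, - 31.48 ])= [  -  31.48, sqrt(2)/2,E,sqrt(14),3*sqrt(2 ), 17, 51, 62, 33*sqrt ( 19)]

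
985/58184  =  985/58184 = 0.02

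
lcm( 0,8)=0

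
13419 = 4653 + 8766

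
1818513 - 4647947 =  - 2829434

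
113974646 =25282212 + 88692434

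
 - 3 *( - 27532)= 82596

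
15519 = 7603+7916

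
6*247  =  1482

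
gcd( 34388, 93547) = 1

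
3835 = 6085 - 2250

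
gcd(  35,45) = 5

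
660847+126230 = 787077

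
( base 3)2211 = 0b1001100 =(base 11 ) 6A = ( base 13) 5b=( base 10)76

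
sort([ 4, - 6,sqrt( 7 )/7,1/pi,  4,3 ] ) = [-6,1/pi,  sqrt( 7)/7,3,  4, 4]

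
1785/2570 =357/514 = 0.69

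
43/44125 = 43/44125 = 0.00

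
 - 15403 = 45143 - 60546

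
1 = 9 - 8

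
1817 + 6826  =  8643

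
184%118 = 66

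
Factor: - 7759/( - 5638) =2^( - 1)*2819^ (- 1) * 7759^1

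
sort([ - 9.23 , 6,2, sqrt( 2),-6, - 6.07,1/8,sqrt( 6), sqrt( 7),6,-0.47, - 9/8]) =[-9.23, - 6.07, - 6,  -  9/8, - 0.47,  1/8,sqrt( 2), 2, sqrt( 6),  sqrt( 7),  6, 6]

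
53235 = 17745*3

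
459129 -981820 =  - 522691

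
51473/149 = 345 + 68/149 = 345.46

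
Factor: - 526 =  - 2^1*263^1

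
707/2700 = 707/2700 = 0.26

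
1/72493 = 1/72493 = 0.00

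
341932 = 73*4684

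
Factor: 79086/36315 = 2^1*3^( - 2 )*5^(  -  1)*7^2=98/45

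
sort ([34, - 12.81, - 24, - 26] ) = [ - 26, - 24, - 12.81,34 ]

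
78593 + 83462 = 162055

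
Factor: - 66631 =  - 23^1*2897^1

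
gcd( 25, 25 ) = 25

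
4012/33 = 4012/33 = 121.58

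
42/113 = 42/113 = 0.37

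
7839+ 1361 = 9200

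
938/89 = 10 + 48/89 = 10.54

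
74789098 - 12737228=62051870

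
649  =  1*649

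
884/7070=442/3535= 0.13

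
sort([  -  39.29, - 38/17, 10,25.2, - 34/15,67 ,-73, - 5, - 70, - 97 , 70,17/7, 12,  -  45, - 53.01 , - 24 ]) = [ - 97, - 73,-70, - 53.01, - 45, - 39.29, - 24, - 5, - 34/15, - 38/17,17/7,10, 12 , 25.2,67, 70 ] 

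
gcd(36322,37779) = 1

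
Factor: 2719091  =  47^1 *57853^1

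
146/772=73/386 = 0.19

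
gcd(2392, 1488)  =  8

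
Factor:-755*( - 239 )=5^1*151^1*239^1 = 180445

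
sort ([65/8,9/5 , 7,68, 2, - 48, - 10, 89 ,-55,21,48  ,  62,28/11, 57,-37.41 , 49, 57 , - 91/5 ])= [ - 55 ,-48,-37.41, - 91/5, - 10, 9/5,2, 28/11,7 , 65/8,21, 48, 49,57,57 , 62,  68,89 ]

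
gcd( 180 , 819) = 9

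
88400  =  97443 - 9043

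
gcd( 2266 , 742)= 2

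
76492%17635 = 5952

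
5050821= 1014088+4036733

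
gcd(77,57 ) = 1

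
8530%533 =2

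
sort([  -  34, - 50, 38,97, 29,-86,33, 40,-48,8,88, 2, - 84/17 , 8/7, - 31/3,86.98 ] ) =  [-86,-50,  -  48,-34,-31/3 , - 84/17 , 8/7,2,8, 29, 33,38,  40, 86.98, 88,97 ] 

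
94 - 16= 78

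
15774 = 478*33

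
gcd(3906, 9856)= 14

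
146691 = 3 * 48897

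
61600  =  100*616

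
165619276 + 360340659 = 525959935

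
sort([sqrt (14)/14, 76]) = [ sqrt(14)/14,76] 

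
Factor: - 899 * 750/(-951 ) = 224750/317 = 2^1*5^3*29^1* 31^1*317^( - 1) 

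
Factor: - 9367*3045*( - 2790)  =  2^1*3^3*5^2*7^1 * 17^1*19^1*29^2*31^1 =79577816850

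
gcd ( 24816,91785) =3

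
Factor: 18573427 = 29^1*640463^1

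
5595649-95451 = 5500198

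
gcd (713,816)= 1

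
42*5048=212016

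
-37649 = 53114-90763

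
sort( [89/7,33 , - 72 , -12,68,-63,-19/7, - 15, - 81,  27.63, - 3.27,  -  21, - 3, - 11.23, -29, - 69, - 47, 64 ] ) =[ - 81, - 72, - 69 , - 63,  -  47, - 29,  -  21, - 15, - 12, - 11.23 , - 3.27, - 3, - 19/7, 89/7,27.63, 33, 64,68]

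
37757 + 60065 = 97822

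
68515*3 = 205545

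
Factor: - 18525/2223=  - 3^( - 1 )* 5^2 = - 25/3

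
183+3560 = 3743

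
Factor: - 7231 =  - 7^1 * 1033^1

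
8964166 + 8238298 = 17202464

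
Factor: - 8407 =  - 7^1*1201^1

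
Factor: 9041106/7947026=4520553/3973513 = 3^1 *157^(-1 )*25309^( - 1)*1506851^1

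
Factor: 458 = 2^1*229^1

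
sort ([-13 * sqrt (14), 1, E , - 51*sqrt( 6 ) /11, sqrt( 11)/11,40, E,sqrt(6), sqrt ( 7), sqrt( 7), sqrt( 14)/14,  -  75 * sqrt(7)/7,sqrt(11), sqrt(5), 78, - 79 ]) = [ - 79, - 13*sqrt(14), - 75* sqrt (7 ) /7,  -  51*sqrt( 6 ) /11, sqrt ( 14)/14,sqrt(11) /11, 1,sqrt( 5),sqrt(6 ), sqrt(7),sqrt( 7), E, E,sqrt (11),40,78]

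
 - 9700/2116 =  - 5+220/529 = -4.58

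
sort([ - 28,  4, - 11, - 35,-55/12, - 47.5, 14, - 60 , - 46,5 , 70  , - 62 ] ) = [ -62, -60,-47.5, - 46 ,-35,-28, -11, -55/12, 4, 5, 14,70 ] 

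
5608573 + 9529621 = 15138194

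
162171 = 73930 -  - 88241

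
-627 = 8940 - 9567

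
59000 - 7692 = 51308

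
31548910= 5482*5755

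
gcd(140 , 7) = 7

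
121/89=121/89  =  1.36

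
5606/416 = 13 +99/208 = 13.48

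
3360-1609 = 1751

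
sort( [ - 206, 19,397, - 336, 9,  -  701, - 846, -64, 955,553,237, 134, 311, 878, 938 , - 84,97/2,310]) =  [ - 846, - 701, - 336, - 206, - 84,-64,9,19 , 97/2,134, 237, 310,311,397, 553,878, 938, 955]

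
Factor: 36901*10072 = 2^3 * 1259^1*36901^1 = 371666872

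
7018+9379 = 16397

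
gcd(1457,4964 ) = 1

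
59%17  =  8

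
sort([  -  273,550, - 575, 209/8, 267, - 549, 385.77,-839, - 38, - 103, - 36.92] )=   [ - 839, - 575,-549 , - 273,  -  103,-38, - 36.92, 209/8, 267 , 385.77 , 550] 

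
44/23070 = 22/11535  =  0.00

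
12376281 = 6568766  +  5807515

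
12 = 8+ 4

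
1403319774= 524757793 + 878561981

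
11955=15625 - 3670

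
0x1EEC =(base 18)167e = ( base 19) 12HC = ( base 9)11765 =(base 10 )7916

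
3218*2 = 6436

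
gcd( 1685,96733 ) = 1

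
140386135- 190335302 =- 49949167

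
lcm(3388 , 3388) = 3388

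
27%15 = 12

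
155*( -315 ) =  - 48825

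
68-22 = 46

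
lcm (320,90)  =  2880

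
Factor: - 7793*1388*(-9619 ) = 2^2 * 347^1*7793^1 * 9619^1 = 104045683396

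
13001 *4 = 52004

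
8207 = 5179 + 3028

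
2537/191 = 2537/191   =  13.28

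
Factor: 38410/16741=2^1* 5^1*23^1*167^1*16741^( - 1)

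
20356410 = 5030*4047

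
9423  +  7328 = 16751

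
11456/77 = 11456/77 = 148.78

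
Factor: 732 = 2^2*3^1*61^1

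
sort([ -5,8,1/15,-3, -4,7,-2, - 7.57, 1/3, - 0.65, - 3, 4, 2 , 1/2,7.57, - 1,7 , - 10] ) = [ - 10,-7.57, - 5, - 4, - 3,-3,-2,-1,-0.65,1/15,1/3, 1/2,2,4, 7,7,7.57,8 ]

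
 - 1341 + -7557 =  - 8898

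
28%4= 0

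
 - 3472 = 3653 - 7125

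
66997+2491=69488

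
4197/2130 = 1 + 689/710 = 1.97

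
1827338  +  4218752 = 6046090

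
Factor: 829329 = 3^1*276443^1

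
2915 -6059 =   -  3144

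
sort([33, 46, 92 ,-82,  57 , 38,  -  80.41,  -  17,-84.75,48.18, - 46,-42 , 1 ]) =[ - 84.75,  -  82,  -  80.41, - 46,  -  42, - 17, 1 , 33,  38,46 , 48.18,57, 92]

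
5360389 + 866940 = 6227329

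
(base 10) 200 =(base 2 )11001000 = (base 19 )aa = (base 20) A0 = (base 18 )b2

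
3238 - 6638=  - 3400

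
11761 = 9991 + 1770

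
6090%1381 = 566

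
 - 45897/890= - 45897/890 = -51.57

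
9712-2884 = 6828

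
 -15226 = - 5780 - 9446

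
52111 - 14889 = 37222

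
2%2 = 0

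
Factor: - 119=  -7^1*17^1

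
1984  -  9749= -7765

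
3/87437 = 3/87437 = 0.00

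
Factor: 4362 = 2^1*3^1*727^1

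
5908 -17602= -11694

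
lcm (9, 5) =45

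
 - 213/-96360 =71/32120 = 0.00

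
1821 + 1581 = 3402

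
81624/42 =13604/7=1943.43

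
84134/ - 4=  - 21034+1/2 = -21033.50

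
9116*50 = 455800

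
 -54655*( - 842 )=46019510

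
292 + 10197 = 10489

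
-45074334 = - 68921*654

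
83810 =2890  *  29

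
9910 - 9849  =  61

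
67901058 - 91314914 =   -  23413856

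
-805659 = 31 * ( - 25989)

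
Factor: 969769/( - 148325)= - 5^( - 2 )*17^( - 1) * 167^1*349^( -1)*5807^1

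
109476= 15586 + 93890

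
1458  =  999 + 459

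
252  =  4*63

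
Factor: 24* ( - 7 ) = -168= - 2^3*3^1*7^1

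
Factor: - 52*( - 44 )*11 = 2^4*11^2*13^1 =25168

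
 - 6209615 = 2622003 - 8831618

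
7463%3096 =1271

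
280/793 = 280/793 = 0.35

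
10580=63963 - 53383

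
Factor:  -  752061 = -3^1 * 250687^1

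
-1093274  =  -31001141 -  - 29907867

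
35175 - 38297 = -3122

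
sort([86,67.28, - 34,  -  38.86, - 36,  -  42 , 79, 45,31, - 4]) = [ - 42, - 38.86, - 36, - 34, - 4, 31, 45, 67.28, 79,  86]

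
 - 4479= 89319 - 93798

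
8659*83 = 718697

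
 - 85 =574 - 659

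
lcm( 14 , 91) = 182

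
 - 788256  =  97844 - 886100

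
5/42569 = 5/42569 = 0.00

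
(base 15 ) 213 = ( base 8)724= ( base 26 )I0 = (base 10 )468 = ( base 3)122100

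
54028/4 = 13507 = 13507.00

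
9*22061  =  198549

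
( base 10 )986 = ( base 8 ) 1732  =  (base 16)3da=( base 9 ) 1315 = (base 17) 370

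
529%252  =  25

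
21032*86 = 1808752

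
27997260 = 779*35940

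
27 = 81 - 54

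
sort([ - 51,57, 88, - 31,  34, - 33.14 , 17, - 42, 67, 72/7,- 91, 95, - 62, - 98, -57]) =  [  -  98, - 91, - 62, - 57 ,-51,  -  42, - 33.14,  -  31, 72/7,17,34,57,67,88,95] 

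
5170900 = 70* 73870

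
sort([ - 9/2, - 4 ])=[-9/2, - 4 ]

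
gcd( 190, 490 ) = 10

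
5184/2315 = 5184/2315 = 2.24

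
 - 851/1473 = -851/1473 = - 0.58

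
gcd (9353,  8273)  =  1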